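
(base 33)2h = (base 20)43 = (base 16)53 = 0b1010011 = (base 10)83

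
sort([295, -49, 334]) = [-49, 295, 334]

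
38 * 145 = 5510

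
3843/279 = 13 + 24/31 ≈ 13.77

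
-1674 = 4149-5823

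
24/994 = 12/497 ≈ 0.0241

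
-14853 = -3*4951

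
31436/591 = 53 + 113/591 ≈ 53.19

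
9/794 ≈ 0.0113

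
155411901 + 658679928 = 814091829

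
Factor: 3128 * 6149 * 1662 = 2^4 * 3^1 * 11^1 * 13^1 * 17^1 * 23^1 * 43^1 * 277^1 = 31967027664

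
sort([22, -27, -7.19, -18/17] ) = [-27, -7.19, -18/17, 22] 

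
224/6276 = 56/1569 ≈ 0.0357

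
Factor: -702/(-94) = 3^3*13^1*47^(-1) = 351/47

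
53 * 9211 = 488183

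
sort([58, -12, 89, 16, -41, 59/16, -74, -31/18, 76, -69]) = [-74, -69, -41, -12, -31/18, 59/16, 16, 58, 76, 89]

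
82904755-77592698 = 5312057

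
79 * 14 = 1106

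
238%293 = 238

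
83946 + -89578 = -5632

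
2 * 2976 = 5952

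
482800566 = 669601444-186800878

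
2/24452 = 1/12226 ≈ 0.0000818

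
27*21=567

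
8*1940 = 15520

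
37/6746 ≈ 0.00548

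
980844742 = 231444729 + 749400013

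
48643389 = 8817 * 5517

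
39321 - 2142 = 37179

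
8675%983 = 811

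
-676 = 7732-8408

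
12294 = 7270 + 5024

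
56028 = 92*609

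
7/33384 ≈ 0.000210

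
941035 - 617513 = 323522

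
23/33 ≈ 0.697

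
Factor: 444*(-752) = -1*2^6*3^1*37^1*47^1 = -333888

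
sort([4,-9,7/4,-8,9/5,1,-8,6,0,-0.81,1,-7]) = [-9,-8,-8,-7,-0.81,0,1,1,7/4,9/5,4,6]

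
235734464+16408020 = 252142484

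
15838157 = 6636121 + 9202036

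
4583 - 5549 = -966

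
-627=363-990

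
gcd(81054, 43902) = 54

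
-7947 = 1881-9828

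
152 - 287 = -135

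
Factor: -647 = -1*647^1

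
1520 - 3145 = -1625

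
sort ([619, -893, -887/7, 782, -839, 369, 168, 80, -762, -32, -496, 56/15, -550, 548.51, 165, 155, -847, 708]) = [-893, -847, -839, -762, -550, -496, -887/7, -32, 56/15, 80, 155, 165, 168, 369, 548.51, 619, 708, 782]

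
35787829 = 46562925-10775096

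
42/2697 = 14/899 ≈ 0.0156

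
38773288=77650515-38877227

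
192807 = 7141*27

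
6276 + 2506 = 8782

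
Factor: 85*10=2^1*5^2*17^1=850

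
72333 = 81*893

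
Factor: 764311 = 359^1 * 2129^1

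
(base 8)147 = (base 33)34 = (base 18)5d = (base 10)103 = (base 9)124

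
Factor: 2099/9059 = 2099^1 * 9059^(-1)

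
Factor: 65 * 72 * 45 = 2^3 * 3^4 * 5^2 * 13^1 = 210600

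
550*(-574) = -315700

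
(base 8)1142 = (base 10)610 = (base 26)nc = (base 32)j2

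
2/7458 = 1/3729 ≈ 0.000268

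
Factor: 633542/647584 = 2^(-4) * 7^(-2) * 13^1 * 59^1 = 767/784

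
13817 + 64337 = 78154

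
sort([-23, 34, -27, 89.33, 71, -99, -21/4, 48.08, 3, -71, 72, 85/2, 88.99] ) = [-99, -71, -27, -23, -21/4, 3, 34, 85/2, 48.08, 71, 72, 88.99, 89.33] 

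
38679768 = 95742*404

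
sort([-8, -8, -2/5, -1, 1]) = [-8, -8, -1, -2/5, 1]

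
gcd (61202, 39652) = 862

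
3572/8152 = 893/2038 ≈ 0.438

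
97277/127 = 765 + 122/127 ≈ 765.96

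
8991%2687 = 930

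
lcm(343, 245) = 1715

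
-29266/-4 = 7316 + 1/2 = 7316.50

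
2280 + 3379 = 5659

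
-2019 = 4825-6844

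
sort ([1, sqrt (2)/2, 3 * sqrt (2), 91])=[sqrt (2)/2, 1, 3 * sqrt (2), 91]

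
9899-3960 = 5939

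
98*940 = 92120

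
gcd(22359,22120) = 1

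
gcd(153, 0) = 153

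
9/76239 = 1/8471 ≈ 0.000118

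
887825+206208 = 1094033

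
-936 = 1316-2252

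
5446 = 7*778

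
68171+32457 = 100628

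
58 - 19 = 39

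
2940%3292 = 2940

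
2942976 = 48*61312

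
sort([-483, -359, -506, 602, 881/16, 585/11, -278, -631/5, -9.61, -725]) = [-725, -506, -483, -359, -278, -631/5, -9.61, 585/11, 881/16, 602]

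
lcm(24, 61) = 1464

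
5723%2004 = 1715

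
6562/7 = 937 + 3/7 ≈ 937.43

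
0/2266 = 0 = 0.00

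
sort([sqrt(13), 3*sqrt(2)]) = [sqrt(13), 3*sqrt(2)]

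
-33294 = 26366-59660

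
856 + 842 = 1698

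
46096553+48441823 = 94538376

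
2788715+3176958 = 5965673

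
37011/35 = 1057 + 16/35 ≈ 1057.46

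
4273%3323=950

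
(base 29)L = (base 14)17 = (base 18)13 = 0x15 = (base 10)21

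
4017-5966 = -1949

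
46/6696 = 23/3348 ≈ 0.00687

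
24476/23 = 1064 + 4/23 ≈ 1064.17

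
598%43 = 39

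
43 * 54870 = 2359410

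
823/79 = 10 + 33/79≈10.42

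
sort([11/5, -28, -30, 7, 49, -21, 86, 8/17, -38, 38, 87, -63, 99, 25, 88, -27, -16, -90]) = [-90, -63, -38, -30, -28, -27, -21, -16, 8/17, 11/5, 7, 25, 38, 49, 86, 87, 88, 99]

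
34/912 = 17/456≈0.0373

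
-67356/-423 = 7484/47 ≈ 159.23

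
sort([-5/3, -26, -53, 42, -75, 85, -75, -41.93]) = [-75, -75, -53, -41.93, -26, -5/3, 42, 85]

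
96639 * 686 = 66294354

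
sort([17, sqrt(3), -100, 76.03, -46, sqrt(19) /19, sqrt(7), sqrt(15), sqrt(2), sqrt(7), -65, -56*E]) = [-56*E, -100, -65, -46, sqrt(19) /19, sqrt(2), sqrt(3), sqrt(7), sqrt(7), sqrt(15), 17, 76.03]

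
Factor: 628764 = 2^2 * 3^1 * 151^1 * 347^1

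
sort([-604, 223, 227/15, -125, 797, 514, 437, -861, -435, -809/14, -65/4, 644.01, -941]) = [-941, -861, -604, -435, -125, -809/14, -65/4, 227/15, 223, 437, 514, 644.01, 797]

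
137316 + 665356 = 802672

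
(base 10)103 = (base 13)7c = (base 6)251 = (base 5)403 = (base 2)1100111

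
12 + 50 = 62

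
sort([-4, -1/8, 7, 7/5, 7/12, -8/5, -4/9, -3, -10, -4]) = [-10, -4, -4, -3, -8/5, -4/9, -1/8, 7/12, 7/5, 7]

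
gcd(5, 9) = 1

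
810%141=105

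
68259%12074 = 7889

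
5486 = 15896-10410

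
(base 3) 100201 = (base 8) 406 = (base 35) 7h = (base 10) 262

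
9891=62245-52354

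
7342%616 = 566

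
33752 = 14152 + 19600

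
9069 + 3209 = 12278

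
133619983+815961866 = 949581849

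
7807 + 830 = 8637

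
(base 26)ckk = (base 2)10000111001100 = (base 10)8652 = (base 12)5010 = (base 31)903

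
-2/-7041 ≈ 0.000284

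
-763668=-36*21213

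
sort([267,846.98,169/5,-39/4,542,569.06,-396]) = [-396,-39/4,169/5,267,542,569.06,846.98]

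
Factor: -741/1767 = -1 * 13^1 * 31^(-1) = -13/31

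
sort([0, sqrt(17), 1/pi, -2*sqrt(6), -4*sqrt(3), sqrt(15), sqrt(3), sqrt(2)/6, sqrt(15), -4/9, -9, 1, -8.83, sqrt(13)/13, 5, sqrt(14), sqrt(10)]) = [-9, -8.83, -4*sqrt(3), -2*sqrt(6), -4/9, 0, sqrt(2)/6, sqrt(13)/13, 1/pi, 1, sqrt(3), sqrt(10), sqrt(14), sqrt(15), sqrt(15), sqrt(17), 5]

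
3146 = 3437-291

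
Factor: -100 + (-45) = -1*5^1*29^1 = -145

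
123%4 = 3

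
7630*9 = 68670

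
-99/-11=9=9.00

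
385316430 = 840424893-455108463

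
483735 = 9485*51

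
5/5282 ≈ 0.000947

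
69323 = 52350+16973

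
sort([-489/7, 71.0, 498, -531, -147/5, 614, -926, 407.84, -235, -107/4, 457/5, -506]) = [-926, -531, -506, -235, -489/7, -147/5, -107/4, 71.0, 457/5, 407.84, 498, 614]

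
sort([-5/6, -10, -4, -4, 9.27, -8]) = [-10, -8, -4, -4, -5/6, 9.27]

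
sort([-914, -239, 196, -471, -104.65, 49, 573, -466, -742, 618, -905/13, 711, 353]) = [-914, -742, -471, -466, -239, -104.65, -905/13, 49, 196, 353, 573, 618, 711]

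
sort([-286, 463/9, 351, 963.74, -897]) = [-897, -286, 463/9, 351, 963.74]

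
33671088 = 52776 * 638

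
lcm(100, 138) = 6900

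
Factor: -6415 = -1 * 5^1 * 1283^1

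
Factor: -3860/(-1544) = 2^(-1)*5^1 = 5/2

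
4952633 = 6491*763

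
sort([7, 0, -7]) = [-7, 0, 7]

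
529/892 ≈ 0.593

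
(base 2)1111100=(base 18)6g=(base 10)124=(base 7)235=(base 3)11121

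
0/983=0=0.00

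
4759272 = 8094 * 588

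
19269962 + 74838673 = 94108635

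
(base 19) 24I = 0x330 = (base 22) 1F2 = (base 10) 816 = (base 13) 4AA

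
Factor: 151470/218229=2^1*3^3*5^1*389^(-1)=270/389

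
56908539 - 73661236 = -16752697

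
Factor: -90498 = -1 * 2^1 * 3^1 * 15083^1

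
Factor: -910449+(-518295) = -1*2^3*3^1*59^1*1009^1 = -1428744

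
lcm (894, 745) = 4470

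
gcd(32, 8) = 8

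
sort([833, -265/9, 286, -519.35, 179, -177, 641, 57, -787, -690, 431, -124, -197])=[-787, -690, -519.35, -197, -177, -124, -265/9, 57, 179, 286, 431, 641, 833]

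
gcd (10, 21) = 1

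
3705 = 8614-4909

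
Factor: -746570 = -1 * 2^1 * 5^1 * 11^2 * 617^1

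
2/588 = 1/294 ≈ 0.00340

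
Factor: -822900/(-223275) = 2^2 * 211^1 * 229^(-1) = 844/229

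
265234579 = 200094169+65140410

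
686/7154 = 7/73 ≈ 0.0959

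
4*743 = 2972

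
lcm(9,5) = 45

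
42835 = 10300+32535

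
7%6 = 1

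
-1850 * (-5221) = 9658850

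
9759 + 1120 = 10879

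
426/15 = 28 + 2/5 = 28.40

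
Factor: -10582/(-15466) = 13^1*19^(-1) = 13/19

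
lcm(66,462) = 462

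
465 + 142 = 607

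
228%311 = 228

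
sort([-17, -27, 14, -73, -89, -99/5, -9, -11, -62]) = [-89, -73, -62, -27, -99/5, -17, -11, -9, 14]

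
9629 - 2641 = 6988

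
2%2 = 0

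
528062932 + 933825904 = 1461888836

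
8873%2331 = 1880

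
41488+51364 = 92852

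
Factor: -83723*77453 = -1*29^1*73^1*1061^1*2887^1 = -6484597519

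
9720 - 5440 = 4280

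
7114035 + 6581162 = 13695197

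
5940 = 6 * 990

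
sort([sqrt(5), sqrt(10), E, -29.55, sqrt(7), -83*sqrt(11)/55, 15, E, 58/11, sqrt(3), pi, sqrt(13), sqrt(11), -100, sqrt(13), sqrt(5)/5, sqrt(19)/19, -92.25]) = [-100, -92.25, -29.55, -83*sqrt(11)/55, sqrt(19)/19, sqrt(5)/5, sqrt(3), sqrt(5), sqrt(7), E, E, pi, sqrt(10), sqrt(11), sqrt(13), sqrt(13), 58/11, 15]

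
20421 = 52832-32411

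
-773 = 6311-7084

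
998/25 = 39 + 23/25 = 39.92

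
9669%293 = 0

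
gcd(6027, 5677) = 7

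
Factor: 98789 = 223^1*443^1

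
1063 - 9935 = -8872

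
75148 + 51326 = 126474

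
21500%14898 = 6602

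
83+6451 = 6534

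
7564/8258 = 3782/4129≈0.916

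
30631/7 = 4375 + 6/7 ≈ 4375.86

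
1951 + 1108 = 3059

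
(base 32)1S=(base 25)2A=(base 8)74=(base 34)1Q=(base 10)60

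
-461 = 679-1140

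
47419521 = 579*81899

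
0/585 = 0 = 0.00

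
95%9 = 5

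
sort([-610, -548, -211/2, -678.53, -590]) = [-678.53, -610, -590, -548, -211/2]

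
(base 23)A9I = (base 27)7F7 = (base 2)1010110001011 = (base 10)5515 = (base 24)9DJ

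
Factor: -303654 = -1*2^1*3^1*13^1*17^1*229^1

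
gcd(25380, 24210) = 90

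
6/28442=3/14221 ≈ 0.000211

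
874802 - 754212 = 120590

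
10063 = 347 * 29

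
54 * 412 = 22248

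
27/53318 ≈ 0.000506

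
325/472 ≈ 0.689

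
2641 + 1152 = 3793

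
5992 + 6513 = 12505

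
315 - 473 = -158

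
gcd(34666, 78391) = 1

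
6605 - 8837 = -2232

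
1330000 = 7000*190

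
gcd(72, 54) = 18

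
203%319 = 203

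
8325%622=239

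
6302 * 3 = 18906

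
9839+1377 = 11216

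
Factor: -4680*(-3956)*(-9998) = -1*2^6*3^2*5^1*13^1*23^1*43^1*4999^1 = -185103771840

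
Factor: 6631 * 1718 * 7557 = 2^1 * 3^1 * 11^1 * 19^1 * 229^1 * 349^1 * 859^1 = 86089782306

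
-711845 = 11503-723348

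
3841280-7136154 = -3294874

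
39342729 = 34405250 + 4937479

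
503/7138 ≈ 0.0705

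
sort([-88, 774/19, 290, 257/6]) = [-88, 774/19, 257/6, 290]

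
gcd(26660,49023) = 1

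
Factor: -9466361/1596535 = -1*5^(-1)*149^(-1)*2143^(-1)*9466361^1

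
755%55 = 40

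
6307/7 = 901 = 901.00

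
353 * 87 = 30711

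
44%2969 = 44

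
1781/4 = 445 + 1/4 = 445.25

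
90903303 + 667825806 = 758729109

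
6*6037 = 36222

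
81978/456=13663/76 ≈ 179.78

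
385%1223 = 385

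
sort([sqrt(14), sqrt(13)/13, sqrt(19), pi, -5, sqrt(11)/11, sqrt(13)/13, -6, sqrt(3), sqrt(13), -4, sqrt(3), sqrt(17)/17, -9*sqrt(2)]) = [-9*sqrt(2), -6, -5, -4, sqrt(17)/17, sqrt(13)/13, sqrt(13)/13, sqrt(11)/11, sqrt(3), sqrt(3), pi, sqrt(13), sqrt(14), sqrt(19)]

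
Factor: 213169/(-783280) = -1*2^(-4)*5^(-1)*11^1*9791^(-1)*19379^1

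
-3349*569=-1905581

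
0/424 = 0 = 0.00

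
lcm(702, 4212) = 4212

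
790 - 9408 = -8618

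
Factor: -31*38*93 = -1*2^1*3^1*19^1*31^2 = -109554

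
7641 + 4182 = 11823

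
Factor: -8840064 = -1*2^7*3^1*23021^1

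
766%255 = 1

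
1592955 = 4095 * 389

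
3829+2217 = 6046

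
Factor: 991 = 991^1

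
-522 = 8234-8756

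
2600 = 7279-4679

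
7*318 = 2226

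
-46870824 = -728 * 64383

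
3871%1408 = 1055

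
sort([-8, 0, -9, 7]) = [-9, -8, 0, 7]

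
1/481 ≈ 0.00208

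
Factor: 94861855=5^1*11^1*1724761^1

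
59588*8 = 476704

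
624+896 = 1520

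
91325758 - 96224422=-4898664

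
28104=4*7026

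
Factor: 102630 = 2^1*3^1*5^1*11^1*311^1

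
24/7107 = 8/2369 ≈ 0.00338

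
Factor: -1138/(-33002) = 29^(-1) = 1/29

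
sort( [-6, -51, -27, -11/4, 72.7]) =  [-51, -27, -6, -11/4, 72.7]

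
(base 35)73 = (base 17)ea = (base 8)370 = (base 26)9e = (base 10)248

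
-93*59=-5487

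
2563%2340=223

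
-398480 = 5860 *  (-68)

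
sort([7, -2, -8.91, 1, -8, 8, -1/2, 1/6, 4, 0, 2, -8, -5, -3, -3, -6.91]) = [-8.91, -8, -8, -6.91, -5, -3, -3, -2, -1/2, 0, 1/6, 1, 2, 4, 7, 8]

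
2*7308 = 14616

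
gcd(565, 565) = 565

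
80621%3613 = 1135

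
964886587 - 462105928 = 502780659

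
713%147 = 125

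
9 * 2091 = 18819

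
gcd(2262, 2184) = 78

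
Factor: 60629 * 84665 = 5^1 * 7^1 * 19^1 * 41^1 * 59^1 * 3191^1 = 5133154285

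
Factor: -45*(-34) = 2^1*3^2*5^1*17^1 = 1530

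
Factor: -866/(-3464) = 2^(-2) = 1/4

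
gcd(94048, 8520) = 8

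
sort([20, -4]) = [-4, 20]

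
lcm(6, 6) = 6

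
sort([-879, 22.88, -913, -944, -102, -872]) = [-944, -913, -879, -872, -102, 22.88]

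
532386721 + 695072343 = 1227459064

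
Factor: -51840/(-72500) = 2^5*3^4*5^(-3)*29^(-1) = 2592/3625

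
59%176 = 59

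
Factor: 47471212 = 2^2*101^1*117503^1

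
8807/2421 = 3 + 1544/2421 ≈ 3.64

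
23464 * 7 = 164248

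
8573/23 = 372 + 17/23 ≈ 372.74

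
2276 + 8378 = 10654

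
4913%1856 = 1201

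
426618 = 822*519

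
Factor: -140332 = -1*2^2*35083^1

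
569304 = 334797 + 234507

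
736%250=236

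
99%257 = 99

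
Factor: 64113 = 3^1*7^1*43^1*71^1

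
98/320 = 49/160≈0.306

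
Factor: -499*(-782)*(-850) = -1*2^2*5^2*17^2*23^1*499^1 = -331685300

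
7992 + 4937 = 12929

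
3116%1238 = 640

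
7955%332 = 319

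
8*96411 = 771288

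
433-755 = -322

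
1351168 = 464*2912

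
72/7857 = 8/873 ≈ 0.00916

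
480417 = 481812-1395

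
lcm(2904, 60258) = 241032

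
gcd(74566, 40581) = 1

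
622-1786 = -1164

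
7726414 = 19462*397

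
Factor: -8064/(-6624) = 2^2*7^1*23^(-1) = 28/23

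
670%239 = 192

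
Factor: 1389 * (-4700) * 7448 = -1 * 2^5 * 3^1 * 5^2 * 7^2 * 19^1 * 47^1 * 463^1 = -48622778400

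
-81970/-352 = 40985/176 ≈ 232.87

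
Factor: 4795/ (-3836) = -1*2^ (-2)*5^1 = -5/4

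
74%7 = 4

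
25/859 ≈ 0.0291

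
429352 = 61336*7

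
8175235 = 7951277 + 223958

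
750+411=1161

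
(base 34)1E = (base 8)60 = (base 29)1J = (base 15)33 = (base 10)48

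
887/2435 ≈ 0.364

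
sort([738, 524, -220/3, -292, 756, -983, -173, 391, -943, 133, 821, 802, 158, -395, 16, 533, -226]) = [-983, -943, -395, -292, -226, -173, -220/3, 16, 133, 158, 391, 524, 533, 738, 756, 802, 821]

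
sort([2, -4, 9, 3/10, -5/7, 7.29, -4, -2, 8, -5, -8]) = [-8, -5, -4, -4, -2, -5/7, 3/10, 2, 7.29, 8, 9]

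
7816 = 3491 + 4325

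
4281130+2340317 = 6621447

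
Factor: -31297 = -1 * 7^1 * 17^1 * 263^1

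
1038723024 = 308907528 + 729815496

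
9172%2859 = 595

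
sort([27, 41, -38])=[-38, 27, 41]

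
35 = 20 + 15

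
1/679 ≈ 0.00147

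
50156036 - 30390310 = 19765726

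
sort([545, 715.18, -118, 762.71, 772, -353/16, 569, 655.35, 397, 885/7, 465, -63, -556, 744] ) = [-556, -118, -63, -353/16, 885/7, 397, 465, 545, 569, 655.35, 715.18, 744, 762.71, 772] 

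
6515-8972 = -2457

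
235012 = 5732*41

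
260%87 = 86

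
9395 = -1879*(-5)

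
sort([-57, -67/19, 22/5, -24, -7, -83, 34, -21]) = [-83, -57, -24, -21, -7, -67/19, 22/5, 34]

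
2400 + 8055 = 10455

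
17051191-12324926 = 4726265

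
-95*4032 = -383040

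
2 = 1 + 1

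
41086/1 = 41086 = 41086.00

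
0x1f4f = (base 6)101035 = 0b1111101001111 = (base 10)8015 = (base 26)bm7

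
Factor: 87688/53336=59^(-1) * 97^1=97/59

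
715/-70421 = -55/5417 ≈ -0.0102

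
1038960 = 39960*26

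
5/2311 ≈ 0.00216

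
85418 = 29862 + 55556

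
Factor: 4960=2^5 * 5^1 * 31^1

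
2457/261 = 9+12/29 ≈ 9.41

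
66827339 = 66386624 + 440715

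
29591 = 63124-33533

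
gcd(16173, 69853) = 1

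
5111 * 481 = 2458391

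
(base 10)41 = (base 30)1b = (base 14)2d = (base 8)51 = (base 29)1c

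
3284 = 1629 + 1655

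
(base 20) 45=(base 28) 31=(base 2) 1010101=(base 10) 85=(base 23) 3g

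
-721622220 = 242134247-963756467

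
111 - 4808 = -4697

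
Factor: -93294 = -1 * 2^1 * 3^2 * 71^1 * 73^1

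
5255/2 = 2627+1/2 = 2627.50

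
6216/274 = 22 + 94/137 ≈ 22.69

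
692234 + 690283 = 1382517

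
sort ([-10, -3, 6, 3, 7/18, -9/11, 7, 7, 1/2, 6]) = [-10, -3, -9/11, 7/18, 1/2, 3, 6, 6, 7, 7]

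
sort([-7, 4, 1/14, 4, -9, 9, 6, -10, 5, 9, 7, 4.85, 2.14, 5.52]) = [-10, -9, -7, 1/14, 2.14, 4, 4, 4.85, 5, 5.52, 6, 7, 9, 9]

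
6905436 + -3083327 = 3822109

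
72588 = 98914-26326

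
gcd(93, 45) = 3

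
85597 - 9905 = 75692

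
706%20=6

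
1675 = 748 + 927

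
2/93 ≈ 0.0215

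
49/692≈0.0708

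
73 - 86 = -13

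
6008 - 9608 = -3600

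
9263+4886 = 14149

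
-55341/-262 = 211 + 59/262 ≈ 211.23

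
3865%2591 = 1274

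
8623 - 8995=-372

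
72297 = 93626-21329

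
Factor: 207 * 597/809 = 3^3 * 23^1 * 199^1 * 809^ (-1) = 123579/809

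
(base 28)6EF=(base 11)3927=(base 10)5111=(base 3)21000022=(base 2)1001111110111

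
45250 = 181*250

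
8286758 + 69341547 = 77628305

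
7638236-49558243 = -41920007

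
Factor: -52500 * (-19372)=2^4 * 3^1 * 5^4 * 7^1 * 29^1 * 167^1=1017030000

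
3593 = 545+3048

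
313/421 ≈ 0.743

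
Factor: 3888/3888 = 1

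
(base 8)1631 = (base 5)12141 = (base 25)1bl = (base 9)1233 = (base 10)921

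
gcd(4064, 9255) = 1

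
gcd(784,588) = 196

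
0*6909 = 0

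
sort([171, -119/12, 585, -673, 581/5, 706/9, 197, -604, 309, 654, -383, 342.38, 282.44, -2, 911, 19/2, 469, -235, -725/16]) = [-673, -604, -383, -235, -725/16, -119/12, -2, 19/2, 706/9, 581/5, 171, 197, 282.44, 309, 342.38, 469, 585, 654, 911]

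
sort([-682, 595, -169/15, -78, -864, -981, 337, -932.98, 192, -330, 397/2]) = [-981, -932.98, -864, -682, -330, -78, -169/15, 192, 397/2, 337, 595]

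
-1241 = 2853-4094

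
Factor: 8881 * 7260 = 2^2 * 3^1 * 5^1 * 11^2 * 83^1 * 107^1 = 64476060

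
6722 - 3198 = 3524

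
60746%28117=4512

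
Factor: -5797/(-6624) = 2^(-5) * 3^(-2) * 11^1 * 17^1 * 23^(-1) * 31^1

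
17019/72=1891/8 ≈ 236.38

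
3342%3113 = 229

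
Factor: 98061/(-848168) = -1*2^(-3)*3^1*97^(-1)*1093^(-1)*32687^1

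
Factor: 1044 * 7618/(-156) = -1 * 2^1 * 3^1 * 29^1 * 293^1 = -50982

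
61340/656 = 15335/164 ≈ 93.51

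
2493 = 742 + 1751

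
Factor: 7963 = 7963^1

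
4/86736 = 1/21684 ≈ 0.0000461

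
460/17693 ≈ 0.0260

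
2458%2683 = 2458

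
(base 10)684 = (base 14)36c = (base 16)2ac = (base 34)k4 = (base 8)1254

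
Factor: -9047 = -1*83^1*109^1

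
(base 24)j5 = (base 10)461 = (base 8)715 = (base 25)ib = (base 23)k1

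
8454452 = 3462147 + 4992305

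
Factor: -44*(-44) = 2^4*11^2 = 1936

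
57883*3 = 173649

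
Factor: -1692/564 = -1*3^1 = -3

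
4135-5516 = -1381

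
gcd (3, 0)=3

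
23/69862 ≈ 0.000329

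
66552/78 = 11092/13 ≈ 853.23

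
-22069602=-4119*5358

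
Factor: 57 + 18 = 3^1*5^2 = 75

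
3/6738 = 1/2246 ≈ 0.000445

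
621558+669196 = 1290754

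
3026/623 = 34/7 ≈ 4.86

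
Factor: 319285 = 5^1*63857^1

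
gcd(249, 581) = 83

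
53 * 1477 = 78281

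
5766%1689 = 699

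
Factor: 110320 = 2^4 * 5^1 * 7^1 * 197^1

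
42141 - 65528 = -23387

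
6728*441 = 2967048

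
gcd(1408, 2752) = 64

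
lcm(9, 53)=477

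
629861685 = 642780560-12918875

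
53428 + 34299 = 87727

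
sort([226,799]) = [226,799]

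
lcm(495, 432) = 23760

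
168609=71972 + 96637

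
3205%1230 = 745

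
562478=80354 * 7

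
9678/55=175 + 53/55 ≈ 175.96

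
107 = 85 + 22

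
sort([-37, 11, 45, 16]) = [-37, 11, 16, 45]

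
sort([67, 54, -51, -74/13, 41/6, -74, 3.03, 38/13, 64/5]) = [-74, -51, -74/13, 38/13, 3.03, 41/6, 64/5, 54, 67]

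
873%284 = 21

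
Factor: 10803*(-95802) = -1*2^1*3^2*7^1*13^1*277^1*2281^1 = -1034949006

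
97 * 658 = 63826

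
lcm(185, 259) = 1295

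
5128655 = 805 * 6371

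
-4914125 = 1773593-6687718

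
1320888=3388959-2068071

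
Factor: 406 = 2^1*7^1*29^1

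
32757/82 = 399 + 39/82 ≈ 399.48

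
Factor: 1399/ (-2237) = -1*1399^1*2237^ (-1)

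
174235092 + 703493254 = 877728346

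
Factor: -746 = -1 * 2^1 * 373^1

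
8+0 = 8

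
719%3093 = 719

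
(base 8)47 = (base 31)18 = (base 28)1b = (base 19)21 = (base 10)39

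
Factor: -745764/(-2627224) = 2^(-1)*3^1*29^1*79^(-1)*2143^1*4157^(-1) = 186441/656806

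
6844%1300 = 344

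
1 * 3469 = 3469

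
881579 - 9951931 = -9070352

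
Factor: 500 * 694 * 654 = 2^4 * 3^1 * 5^3 * 109^1 * 347^1 = 226938000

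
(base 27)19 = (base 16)24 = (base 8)44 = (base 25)1b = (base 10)36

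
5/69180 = 1/13836 ≈ 0.0000723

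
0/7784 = 0 = 0.00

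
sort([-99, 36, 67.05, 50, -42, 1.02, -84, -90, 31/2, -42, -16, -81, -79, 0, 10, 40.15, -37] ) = [-99, -90, -84, -81, -79, -42, -42, -37, -16, 0, 1.02, 10, 31/2, 36, 40.15, 50, 67.05] 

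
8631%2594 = 849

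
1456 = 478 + 978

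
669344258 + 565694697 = 1235038955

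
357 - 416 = -59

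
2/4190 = 1/2095 ≈ 0.000477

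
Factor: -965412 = -1*2^2*3^3*7^1*1277^1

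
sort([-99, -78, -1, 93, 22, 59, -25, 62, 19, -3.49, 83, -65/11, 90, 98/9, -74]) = [-99, -78, -74, -25, -65/11, -3.49, -1, 98/9, 19, 22, 59, 62, 83, 90, 93]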